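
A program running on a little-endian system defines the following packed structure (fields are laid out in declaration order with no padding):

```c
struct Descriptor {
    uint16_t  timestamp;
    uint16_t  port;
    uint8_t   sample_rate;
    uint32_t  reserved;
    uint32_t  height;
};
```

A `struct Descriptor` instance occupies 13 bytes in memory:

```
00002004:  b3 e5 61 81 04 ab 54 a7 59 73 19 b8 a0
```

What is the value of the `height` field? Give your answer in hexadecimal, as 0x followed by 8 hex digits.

0xA0B81973

`height` follows `timestamp` (2 B), `port` (2 B), `sample_rate` (1 B), `reserved` (4 B), so it starts at offset 2 + 2 + 1 + 4 = 9 and occupies 4 bytes.
Bytes at offsets 9..12: 73 19 B8 A0.
In little-endian order the low byte comes first in memory.
Reassemble most-significant byte first: A0 B8 19 73 → 0xA0B81973.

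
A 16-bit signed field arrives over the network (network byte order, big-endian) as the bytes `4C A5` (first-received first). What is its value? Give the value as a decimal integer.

19621

In big-endian order the high byte comes first in memory.
The bytes are already most-significant first: 0x4CA5.
0x4CA5 = 19621.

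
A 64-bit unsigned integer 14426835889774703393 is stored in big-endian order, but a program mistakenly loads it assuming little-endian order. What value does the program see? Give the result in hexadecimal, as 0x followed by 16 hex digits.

14426835889774703393 in 64-bit hexadecimal is 0xC8366ACE1AE0B321.
Stored big-endian, the bytes at ascending addresses are C8 36 6A CE 1A E0 B3 21.
Read back as little-endian, the first byte is least significant, giving 0x21B3E01ACE6A36C8.

0x21B3E01ACE6A36C8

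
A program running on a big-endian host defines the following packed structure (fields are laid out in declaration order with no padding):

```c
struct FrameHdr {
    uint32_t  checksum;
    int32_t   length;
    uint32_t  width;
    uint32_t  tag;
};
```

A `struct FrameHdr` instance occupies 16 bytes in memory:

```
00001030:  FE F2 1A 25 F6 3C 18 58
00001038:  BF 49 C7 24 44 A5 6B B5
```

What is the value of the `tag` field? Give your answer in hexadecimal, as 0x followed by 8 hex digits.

0x44A56BB5

`tag` follows `checksum` (4 B), `length` (4 B), `width` (4 B), so it starts at offset 4 + 4 + 4 = 12 and occupies 4 bytes.
Bytes at offsets 12..15: 44 A5 6B B5.
In big-endian order the high byte comes first in memory.
The bytes are already most-significant first: 0x44A56BB5.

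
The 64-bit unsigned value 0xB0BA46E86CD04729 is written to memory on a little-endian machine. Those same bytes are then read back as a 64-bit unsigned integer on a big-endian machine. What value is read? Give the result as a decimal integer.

Stored little-endian, the bytes at ascending addresses are 29 47 D0 6C E8 46 BA B0.
Read back as big-endian, the last byte is least significant, giving 0x2947D06CE846BAB0.
0x2947D06CE846BAB0 = 2974575245073496752.

2974575245073496752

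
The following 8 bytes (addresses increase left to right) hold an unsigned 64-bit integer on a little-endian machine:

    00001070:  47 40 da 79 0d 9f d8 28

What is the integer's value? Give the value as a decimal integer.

2943277236714356807

Little-endian: lowest address holds the least-significant byte.
Reassemble most-significant byte first: 28 D8 9F 0D 79 DA 40 47 → 0x28D89F0D79DA4047.
0x28D89F0D79DA4047 = 2943277236714356807.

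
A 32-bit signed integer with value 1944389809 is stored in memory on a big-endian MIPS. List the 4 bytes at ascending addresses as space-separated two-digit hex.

73 E5 08 B1

1944389809 in hexadecimal, padded to 32 bits, is 0x73E508B1.
Split into bytes (most-significant first): 73 E5 08 B1.
Big-endian: lowest address holds the most-significant byte.
So the memory order matches the most-significant-first order: 73 E5 08 B1.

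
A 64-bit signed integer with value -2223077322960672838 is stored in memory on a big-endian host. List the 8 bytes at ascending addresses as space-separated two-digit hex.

E1 26 0A F4 00 B3 E7 BA

Two's complement of -2223077322960672838 in 64 bits: 2223077322960672838 = 0x1ED9F50BFF4C1846; invert → 0xE1260AF400B3E7B9; add 1 → 0xE1260AF400B3E7BA.
Split into bytes (most-significant first): E1 26 0A F4 00 B3 E7 BA.
Big-endian: lowest address holds the most-significant byte.
So the memory order matches the most-significant-first order: E1 26 0A F4 00 B3 E7 BA.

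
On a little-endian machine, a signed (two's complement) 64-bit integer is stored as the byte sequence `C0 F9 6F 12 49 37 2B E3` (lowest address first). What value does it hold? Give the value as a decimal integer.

-2077506016119883328

In little-endian order the low byte comes first in memory.
Reassemble most-significant byte first: E3 2B 37 49 12 6F F9 C0 → 0xE32B3749126FF9C0.
Top bit is set, so as a signed 64-bit value this is 0xE32B3749126FF9C0 − 2^64 = -2077506016119883328.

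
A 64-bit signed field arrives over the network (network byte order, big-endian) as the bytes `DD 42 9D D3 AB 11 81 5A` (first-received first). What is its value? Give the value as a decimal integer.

In big-endian order the high byte comes first in memory.
The bytes are already most-significant first: 0xDD429DD3AB11815A.
Top bit is set, so as a signed 64-bit value this is 0xDD429DD3AB11815A − 2^64 = -2503264910430863014.

-2503264910430863014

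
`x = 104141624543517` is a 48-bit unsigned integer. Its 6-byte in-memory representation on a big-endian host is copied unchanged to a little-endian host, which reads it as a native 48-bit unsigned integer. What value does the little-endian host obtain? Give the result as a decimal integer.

104141624543517 in 48-bit hexadecimal is 0x5EB75C89891D.
Stored big-endian, the bytes at ascending addresses are 5E B7 5C 89 89 1D.
Read back as little-endian, the first byte is least significant, giving 0x1D89895CB75E.
0x1D89895CB75E = 32476552279902.

32476552279902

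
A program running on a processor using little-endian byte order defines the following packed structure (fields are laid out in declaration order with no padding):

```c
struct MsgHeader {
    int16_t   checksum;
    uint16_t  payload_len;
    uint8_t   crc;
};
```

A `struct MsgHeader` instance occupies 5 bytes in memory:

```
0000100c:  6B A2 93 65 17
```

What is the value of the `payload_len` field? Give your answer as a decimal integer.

`payload_len` follows `checksum` (2 bytes), so it starts at byte offset 2 and occupies 2 bytes.
Bytes at offsets 2..3: 93 65.
Little-endian: lowest address holds the least-significant byte.
Reassemble most-significant byte first: 65 93 → 0x6593.
0x6593 = 26003.

26003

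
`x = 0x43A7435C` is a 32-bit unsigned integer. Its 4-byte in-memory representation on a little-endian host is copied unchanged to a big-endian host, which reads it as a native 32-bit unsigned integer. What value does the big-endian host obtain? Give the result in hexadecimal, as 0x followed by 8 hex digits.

0x5C43A743

Stored little-endian, the bytes at ascending addresses are 5C 43 A7 43.
Read back as big-endian, the last byte is least significant, giving 0x5C43A743.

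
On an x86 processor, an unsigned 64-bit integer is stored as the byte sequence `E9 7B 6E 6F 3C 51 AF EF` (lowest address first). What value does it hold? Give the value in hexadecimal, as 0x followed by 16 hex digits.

0xEFAF513C6F6E7BE9

Little-endian: lowest address holds the least-significant byte.
Reassemble most-significant byte first: EF AF 51 3C 6F 6E 7B E9 → 0xEFAF513C6F6E7BE9.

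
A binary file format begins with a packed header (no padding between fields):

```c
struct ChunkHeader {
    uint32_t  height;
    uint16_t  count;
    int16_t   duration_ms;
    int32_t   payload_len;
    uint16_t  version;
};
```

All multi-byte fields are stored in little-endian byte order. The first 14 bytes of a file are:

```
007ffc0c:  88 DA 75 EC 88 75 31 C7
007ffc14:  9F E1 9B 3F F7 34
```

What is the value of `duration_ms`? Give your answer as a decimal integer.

`duration_ms` follows `height` (4 B), `count` (2 B), so it starts at offset 4 + 2 = 6 and occupies 2 bytes.
Bytes at offsets 6..7: 31 C7.
In little-endian order the low byte comes first in memory.
Reassemble most-significant byte first: C7 31 → 0xC731.
Top bit is set, so as a signed 16-bit value this is 0xC731 − 2^16 = -14543.

-14543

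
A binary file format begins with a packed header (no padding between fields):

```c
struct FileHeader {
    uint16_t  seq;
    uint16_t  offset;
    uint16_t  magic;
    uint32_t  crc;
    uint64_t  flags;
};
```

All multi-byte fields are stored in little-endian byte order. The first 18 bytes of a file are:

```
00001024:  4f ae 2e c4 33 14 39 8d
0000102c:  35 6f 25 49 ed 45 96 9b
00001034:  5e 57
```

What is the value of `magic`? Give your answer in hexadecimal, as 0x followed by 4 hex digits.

0x1433

`magic` follows `seq` (2 B), `offset` (2 B), so it starts at offset 2 + 2 = 4 and occupies 2 bytes.
Bytes at offsets 4..5: 33 14.
Little-endian stores the least-significant byte at the lowest address.
Reassemble most-significant byte first: 14 33 → 0x1433.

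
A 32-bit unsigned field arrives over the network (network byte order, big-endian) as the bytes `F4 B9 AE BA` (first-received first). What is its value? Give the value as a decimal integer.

4105809594

Big-endian: lowest address holds the most-significant byte.
The bytes are already most-significant first: 0xF4B9AEBA.
0xF4B9AEBA = 4105809594.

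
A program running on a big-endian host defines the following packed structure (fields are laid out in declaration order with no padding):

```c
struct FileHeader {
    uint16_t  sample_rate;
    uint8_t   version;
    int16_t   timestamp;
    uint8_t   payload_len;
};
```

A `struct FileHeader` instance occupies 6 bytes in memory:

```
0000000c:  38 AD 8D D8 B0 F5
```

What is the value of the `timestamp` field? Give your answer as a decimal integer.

-10064

`timestamp` follows `sample_rate` (2 B), `version` (1 B), so it starts at offset 2 + 1 = 3 and occupies 2 bytes.
Bytes at offsets 3..4: D8 B0.
Big-endian stores the most-significant byte at the lowest address.
The bytes are already most-significant first: 0xD8B0.
Top bit is set, so as a signed 16-bit value this is 0xD8B0 − 2^16 = -10064.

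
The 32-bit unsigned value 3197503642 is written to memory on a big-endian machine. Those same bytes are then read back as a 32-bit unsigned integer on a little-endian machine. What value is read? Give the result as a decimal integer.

2584254142

3197503642 in 32-bit hexadecimal is 0xBE96089A.
Stored big-endian, the bytes at ascending addresses are BE 96 08 9A.
Read back as little-endian, the first byte is least significant, giving 0x9A0896BE.
0x9A0896BE = 2584254142.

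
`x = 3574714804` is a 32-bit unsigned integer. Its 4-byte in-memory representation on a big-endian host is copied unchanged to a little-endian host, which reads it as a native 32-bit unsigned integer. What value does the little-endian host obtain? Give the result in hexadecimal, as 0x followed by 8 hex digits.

0xB4D111D5

3574714804 in 32-bit hexadecimal is 0xD511D1B4.
Stored big-endian, the bytes at ascending addresses are D5 11 D1 B4.
Read back as little-endian, the first byte is least significant, giving 0xB4D111D5.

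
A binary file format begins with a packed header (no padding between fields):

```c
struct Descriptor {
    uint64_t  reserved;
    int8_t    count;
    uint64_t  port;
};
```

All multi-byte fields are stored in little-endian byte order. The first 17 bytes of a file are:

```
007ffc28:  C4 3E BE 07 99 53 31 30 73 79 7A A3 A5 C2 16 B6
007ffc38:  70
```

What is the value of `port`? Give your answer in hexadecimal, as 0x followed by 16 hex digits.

`port` follows `reserved` (8 B), `count` (1 B), so it starts at offset 8 + 1 = 9 and occupies 8 bytes.
Bytes at offsets 9..16: 79 7A A3 A5 C2 16 B6 70.
Little-endian: lowest address holds the least-significant byte.
Reassemble most-significant byte first: 70 B6 16 C2 A5 A3 7A 79 → 0x70B616C2A5A37A79.

0x70B616C2A5A37A79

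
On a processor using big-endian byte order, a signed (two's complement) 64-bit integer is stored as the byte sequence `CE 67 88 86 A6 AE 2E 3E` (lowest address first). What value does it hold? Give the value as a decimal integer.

Big-endian stores the most-significant byte at the lowest address.
The bytes are already most-significant first: 0xCE678886A6AE2E3E.
Top bit is set, so as a signed 64-bit value this is 0xCE678886A6AE2E3E − 2^64 = -3573737667391771074.

-3573737667391771074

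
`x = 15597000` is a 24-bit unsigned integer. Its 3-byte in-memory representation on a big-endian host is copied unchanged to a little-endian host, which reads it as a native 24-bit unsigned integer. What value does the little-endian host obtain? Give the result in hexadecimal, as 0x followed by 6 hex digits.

15597000 in 24-bit hexadecimal is 0xEDFDC8.
Stored big-endian, the bytes at ascending addresses are ED FD C8.
Read back as little-endian, the first byte is least significant, giving 0xC8FDED.

0xC8FDED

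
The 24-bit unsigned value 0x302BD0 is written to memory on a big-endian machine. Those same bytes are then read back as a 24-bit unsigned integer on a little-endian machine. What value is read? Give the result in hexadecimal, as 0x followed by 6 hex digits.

Stored big-endian, the bytes at ascending addresses are 30 2B D0.
Read back as little-endian, the first byte is least significant, giving 0xD02B30.

0xD02B30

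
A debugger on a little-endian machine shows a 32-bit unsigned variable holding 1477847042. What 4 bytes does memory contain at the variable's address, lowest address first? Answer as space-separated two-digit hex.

1477847042 in hexadecimal, padded to 32 bits, is 0x58162802.
Split into bytes (most-significant first): 58 16 28 02.
In little-endian order the low byte comes first in memory.
So at ascending addresses the bytes are 02 28 16 58.

02 28 16 58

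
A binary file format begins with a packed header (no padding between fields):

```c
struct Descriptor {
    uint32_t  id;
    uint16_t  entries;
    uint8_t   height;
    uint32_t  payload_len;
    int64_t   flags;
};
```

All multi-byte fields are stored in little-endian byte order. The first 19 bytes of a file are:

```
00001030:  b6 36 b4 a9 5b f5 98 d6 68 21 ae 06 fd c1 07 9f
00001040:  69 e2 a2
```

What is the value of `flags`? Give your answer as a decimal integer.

`flags` follows `id` (4 B), `entries` (2 B), `height` (1 B), `payload_len` (4 B), so it starts at offset 4 + 2 + 1 + 4 = 11 and occupies 8 bytes.
Bytes at offsets 11..18: 06 FD C1 07 9F 69 E2 A2.
Little-endian stores the least-significant byte at the lowest address.
Reassemble most-significant byte first: A2 E2 69 9F 07 C1 FD 06 → 0xA2E2699F07C1FD06.
Top bit is set, so as a signed 64-bit value this is 0xA2E2699F07C1FD06 − 2^64 = -6709684363077747450.

-6709684363077747450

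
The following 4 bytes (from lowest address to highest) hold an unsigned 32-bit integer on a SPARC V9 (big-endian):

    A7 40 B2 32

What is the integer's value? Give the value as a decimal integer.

2806034994

In big-endian order the high byte comes first in memory.
The bytes are already most-significant first: 0xA740B232.
0xA740B232 = 2806034994.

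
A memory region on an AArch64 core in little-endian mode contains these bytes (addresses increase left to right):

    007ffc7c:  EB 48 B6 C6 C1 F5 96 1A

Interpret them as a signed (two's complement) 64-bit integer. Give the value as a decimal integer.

In little-endian order the low byte comes first in memory.
Reassemble most-significant byte first: 1A 96 F5 C1 C6 B6 48 EB → 0x1A96F5C1C6B648EB.
0x1A96F5C1C6B648EB = 1915988904104052971.

1915988904104052971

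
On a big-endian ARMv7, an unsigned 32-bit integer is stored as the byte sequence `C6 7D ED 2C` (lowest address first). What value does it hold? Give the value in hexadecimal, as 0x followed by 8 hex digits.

Big-endian stores the most-significant byte at the lowest address.
The bytes are already most-significant first: 0xC67DED2C.

0xC67DED2C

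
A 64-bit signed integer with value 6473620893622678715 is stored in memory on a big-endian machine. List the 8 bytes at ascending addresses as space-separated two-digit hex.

59 D6 EB E7 6E ED 34 BB

6473620893622678715 in hexadecimal, padded to 64 bits, is 0x59D6EBE76EED34BB.
Split into bytes (most-significant first): 59 D6 EB E7 6E ED 34 BB.
Big-endian stores the most-significant byte at the lowest address.
So the memory order matches the most-significant-first order: 59 D6 EB E7 6E ED 34 BB.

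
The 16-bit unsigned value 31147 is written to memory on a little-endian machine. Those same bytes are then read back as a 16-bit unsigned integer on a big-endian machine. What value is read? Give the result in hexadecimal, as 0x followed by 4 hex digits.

31147 in 16-bit hexadecimal is 0x79AB.
Stored little-endian, the bytes at ascending addresses are AB 79.
Read back as big-endian, the last byte is least significant, giving 0xAB79.

0xAB79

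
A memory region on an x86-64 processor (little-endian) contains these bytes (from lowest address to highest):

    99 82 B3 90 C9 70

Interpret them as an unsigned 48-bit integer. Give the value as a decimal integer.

124011018420889

Little-endian: lowest address holds the least-significant byte.
Reassemble most-significant byte first: 70 C9 90 B3 82 99 → 0x70C990B38299.
0x70C990B38299 = 124011018420889.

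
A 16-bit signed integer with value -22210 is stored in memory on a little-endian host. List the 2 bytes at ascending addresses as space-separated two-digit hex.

Two's complement of -22210 in 16 bits: 22210 = 0x56C2; invert → 0xA93D; add 1 → 0xA93E.
Split into bytes (most-significant first): A9 3E.
In little-endian order the low byte comes first in memory.
So at ascending addresses the bytes are 3E A9.

3E A9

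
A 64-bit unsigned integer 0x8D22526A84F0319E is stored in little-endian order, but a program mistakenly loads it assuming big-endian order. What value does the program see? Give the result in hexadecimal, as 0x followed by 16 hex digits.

0x9E31F0846A52228D

Stored little-endian, the bytes at ascending addresses are 9E 31 F0 84 6A 52 22 8D.
Read back as big-endian, the last byte is least significant, giving 0x9E31F0846A52228D.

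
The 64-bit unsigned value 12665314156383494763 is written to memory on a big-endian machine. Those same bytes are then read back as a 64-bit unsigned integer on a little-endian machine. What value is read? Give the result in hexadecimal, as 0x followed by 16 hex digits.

0x6BE2F61B1F3CC4AF

12665314156383494763 in 64-bit hexadecimal is 0xAFC43C1F1BF6E26B.
Stored big-endian, the bytes at ascending addresses are AF C4 3C 1F 1B F6 E2 6B.
Read back as little-endian, the first byte is least significant, giving 0x6BE2F61B1F3CC4AF.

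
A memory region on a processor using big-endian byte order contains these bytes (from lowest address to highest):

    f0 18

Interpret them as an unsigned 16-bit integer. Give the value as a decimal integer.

61464

Big-endian stores the most-significant byte at the lowest address.
The bytes are already most-significant first: 0xF018.
0xF018 = 61464.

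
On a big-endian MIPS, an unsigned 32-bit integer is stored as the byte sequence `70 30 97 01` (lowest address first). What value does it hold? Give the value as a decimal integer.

1882232577

In big-endian order the high byte comes first in memory.
The bytes are already most-significant first: 0x70309701.
0x70309701 = 1882232577.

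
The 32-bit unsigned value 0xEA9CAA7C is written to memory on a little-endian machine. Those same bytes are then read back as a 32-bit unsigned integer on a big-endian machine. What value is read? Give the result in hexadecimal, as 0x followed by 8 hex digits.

0x7CAA9CEA

Stored little-endian, the bytes at ascending addresses are 7C AA 9C EA.
Read back as big-endian, the last byte is least significant, giving 0x7CAA9CEA.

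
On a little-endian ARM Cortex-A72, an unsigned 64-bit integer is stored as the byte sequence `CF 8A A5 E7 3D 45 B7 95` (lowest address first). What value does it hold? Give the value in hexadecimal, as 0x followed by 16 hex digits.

0x95B7453DE7A58ACF

Little-endian: lowest address holds the least-significant byte.
Reassemble most-significant byte first: 95 B7 45 3D E7 A5 8A CF → 0x95B7453DE7A58ACF.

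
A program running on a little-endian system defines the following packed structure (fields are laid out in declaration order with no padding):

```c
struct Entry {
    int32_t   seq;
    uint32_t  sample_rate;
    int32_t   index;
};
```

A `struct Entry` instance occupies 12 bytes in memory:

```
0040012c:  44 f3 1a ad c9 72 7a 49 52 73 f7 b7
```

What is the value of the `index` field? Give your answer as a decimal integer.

`index` follows `seq` (4 B), `sample_rate` (4 B), so it starts at offset 4 + 4 = 8 and occupies 4 bytes.
Bytes at offsets 8..11: 52 73 F7 B7.
Little-endian stores the least-significant byte at the lowest address.
Reassemble most-significant byte first: B7 F7 73 52 → 0xB7F77352.
Top bit is set, so as a signed 32-bit value this is 0xB7F77352 − 2^32 = -1208519854.

-1208519854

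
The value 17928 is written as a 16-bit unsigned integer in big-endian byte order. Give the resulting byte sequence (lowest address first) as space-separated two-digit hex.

17928 in hexadecimal, padded to 16 bits, is 0x4608.
Split into bytes (most-significant first): 46 08.
Big-endian stores the most-significant byte at the lowest address.
So the memory order matches the most-significant-first order: 46 08.

46 08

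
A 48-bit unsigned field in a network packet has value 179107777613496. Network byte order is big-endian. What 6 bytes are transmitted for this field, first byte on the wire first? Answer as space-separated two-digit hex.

179107777613496 in hexadecimal, padded to 48 bits, is 0xA2E5C7760EB8.
Split into bytes (most-significant first): A2 E5 C7 76 0E B8.
Big-endian: lowest address holds the most-significant byte.
So the memory order matches the most-significant-first order: A2 E5 C7 76 0E B8.

A2 E5 C7 76 0E B8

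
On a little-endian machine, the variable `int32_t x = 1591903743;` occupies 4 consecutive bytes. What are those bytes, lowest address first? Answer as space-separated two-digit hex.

FF 85 E2 5E

1591903743 in hexadecimal, padded to 32 bits, is 0x5EE285FF.
Split into bytes (most-significant first): 5E E2 85 FF.
Little-endian: lowest address holds the least-significant byte.
So at ascending addresses the bytes are FF 85 E2 5E.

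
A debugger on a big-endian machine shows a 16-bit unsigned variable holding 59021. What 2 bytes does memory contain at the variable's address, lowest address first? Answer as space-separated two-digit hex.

59021 in hexadecimal, padded to 16 bits, is 0xE68D.
Split into bytes (most-significant first): E6 8D.
Big-endian stores the most-significant byte at the lowest address.
So the memory order matches the most-significant-first order: E6 8D.

E6 8D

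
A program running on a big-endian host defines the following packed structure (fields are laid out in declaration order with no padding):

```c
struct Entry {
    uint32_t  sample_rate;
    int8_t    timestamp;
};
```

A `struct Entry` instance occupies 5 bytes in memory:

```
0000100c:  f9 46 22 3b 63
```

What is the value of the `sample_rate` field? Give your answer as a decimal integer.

`sample_rate` is the first field, at byte offset 0, occupying 4 bytes.
Bytes at offsets 0..3: F9 46 22 3B.
In big-endian order the high byte comes first in memory.
The bytes are already most-significant first: 0xF946223B.
0xF946223B = 4182123067.

4182123067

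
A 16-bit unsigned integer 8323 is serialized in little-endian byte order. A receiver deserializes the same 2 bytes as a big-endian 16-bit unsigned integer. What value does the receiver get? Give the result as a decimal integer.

8323 in 16-bit hexadecimal is 0x2083.
Stored little-endian, the bytes at ascending addresses are 83 20.
Read back as big-endian, the last byte is least significant, giving 0x8320.
0x8320 = 33568.

33568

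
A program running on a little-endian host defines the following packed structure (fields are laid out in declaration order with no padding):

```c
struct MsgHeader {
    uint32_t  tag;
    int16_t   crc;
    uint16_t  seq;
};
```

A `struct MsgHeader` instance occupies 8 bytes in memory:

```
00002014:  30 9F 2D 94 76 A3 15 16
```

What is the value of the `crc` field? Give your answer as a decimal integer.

`crc` follows `tag` (4 bytes), so it starts at byte offset 4 and occupies 2 bytes.
Bytes at offsets 4..5: 76 A3.
Little-endian: lowest address holds the least-significant byte.
Reassemble most-significant byte first: A3 76 → 0xA376.
Top bit is set, so as a signed 16-bit value this is 0xA376 − 2^16 = -23690.

-23690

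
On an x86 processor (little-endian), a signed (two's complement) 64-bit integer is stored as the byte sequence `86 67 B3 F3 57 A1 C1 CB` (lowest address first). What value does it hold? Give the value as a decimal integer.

In little-endian order the low byte comes first in memory.
Reassemble most-significant byte first: CB C1 A1 57 F3 B3 67 86 → 0xCBC1A157F3B36786.
Top bit is set, so as a signed 64-bit value this is 0xCBC1A157F3B36786 − 2^64 = -3764550414382176378.

-3764550414382176378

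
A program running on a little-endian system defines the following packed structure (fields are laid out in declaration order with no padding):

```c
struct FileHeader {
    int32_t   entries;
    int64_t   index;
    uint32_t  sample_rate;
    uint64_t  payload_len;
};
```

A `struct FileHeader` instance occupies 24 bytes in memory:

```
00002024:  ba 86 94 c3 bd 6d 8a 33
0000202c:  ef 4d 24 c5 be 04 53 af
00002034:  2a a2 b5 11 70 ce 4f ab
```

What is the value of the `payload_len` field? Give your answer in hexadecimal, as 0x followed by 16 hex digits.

0xAB4FCE7011B5A22A

`payload_len` follows `entries` (4 B), `index` (8 B), `sample_rate` (4 B), so it starts at offset 4 + 8 + 4 = 16 and occupies 8 bytes.
Bytes at offsets 16..23: 2A A2 B5 11 70 CE 4F AB.
Little-endian: lowest address holds the least-significant byte.
Reassemble most-significant byte first: AB 4F CE 70 11 B5 A2 2A → 0xAB4FCE7011B5A22A.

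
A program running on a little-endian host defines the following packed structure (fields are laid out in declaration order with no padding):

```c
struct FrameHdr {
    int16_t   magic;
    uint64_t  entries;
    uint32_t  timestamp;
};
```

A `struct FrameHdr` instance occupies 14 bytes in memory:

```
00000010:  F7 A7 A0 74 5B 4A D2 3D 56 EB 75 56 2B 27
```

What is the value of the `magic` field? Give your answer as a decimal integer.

-22537

`magic` is the first field, at byte offset 0, occupying 2 bytes.
Bytes at offsets 0..1: F7 A7.
Little-endian stores the least-significant byte at the lowest address.
Reassemble most-significant byte first: A7 F7 → 0xA7F7.
Top bit is set, so as a signed 16-bit value this is 0xA7F7 − 2^16 = -22537.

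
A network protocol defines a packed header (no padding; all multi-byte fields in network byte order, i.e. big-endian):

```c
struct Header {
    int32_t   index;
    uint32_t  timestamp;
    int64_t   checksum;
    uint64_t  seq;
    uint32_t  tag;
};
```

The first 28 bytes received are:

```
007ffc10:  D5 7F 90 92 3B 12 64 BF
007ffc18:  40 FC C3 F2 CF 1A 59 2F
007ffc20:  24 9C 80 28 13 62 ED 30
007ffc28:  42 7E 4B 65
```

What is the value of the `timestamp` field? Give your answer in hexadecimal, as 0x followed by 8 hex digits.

`timestamp` follows `index` (4 bytes), so it starts at byte offset 4 and occupies 4 bytes.
Bytes at offsets 4..7: 3B 12 64 BF.
In big-endian order the high byte comes first in memory.
The bytes are already most-significant first: 0x3B1264BF.

0x3B1264BF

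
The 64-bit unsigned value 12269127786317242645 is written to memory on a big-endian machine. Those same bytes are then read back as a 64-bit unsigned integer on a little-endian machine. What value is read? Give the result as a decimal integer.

1540601125729879210

12269127786317242645 in 64-bit hexadecimal is 0xAA44B2B78F506115.
Stored big-endian, the bytes at ascending addresses are AA 44 B2 B7 8F 50 61 15.
Read back as little-endian, the first byte is least significant, giving 0x1561508FB7B244AA.
0x1561508FB7B244AA = 1540601125729879210.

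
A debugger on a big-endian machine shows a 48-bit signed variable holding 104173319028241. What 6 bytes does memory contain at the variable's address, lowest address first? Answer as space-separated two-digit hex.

5E BE BD AC FE 11

104173319028241 in hexadecimal, padded to 48 bits, is 0x5EBEBDACFE11.
Split into bytes (most-significant first): 5E BE BD AC FE 11.
In big-endian order the high byte comes first in memory.
So the memory order matches the most-significant-first order: 5E BE BD AC FE 11.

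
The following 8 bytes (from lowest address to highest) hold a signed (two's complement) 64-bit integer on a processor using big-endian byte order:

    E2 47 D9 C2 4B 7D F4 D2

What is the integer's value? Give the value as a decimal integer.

Big-endian: lowest address holds the most-significant byte.
The bytes are already most-significant first: 0xE247D9C24B7DF4D2.
Top bit is set, so as a signed 64-bit value this is 0xE247D9C24B7DF4D2 − 2^64 = -2141503669277952814.

-2141503669277952814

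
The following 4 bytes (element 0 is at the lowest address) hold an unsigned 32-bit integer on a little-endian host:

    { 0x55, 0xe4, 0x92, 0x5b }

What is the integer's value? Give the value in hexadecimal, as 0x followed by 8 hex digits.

0x5B92E455

Little-endian: lowest address holds the least-significant byte.
Reassemble most-significant byte first: 5B 92 E4 55 → 0x5B92E455.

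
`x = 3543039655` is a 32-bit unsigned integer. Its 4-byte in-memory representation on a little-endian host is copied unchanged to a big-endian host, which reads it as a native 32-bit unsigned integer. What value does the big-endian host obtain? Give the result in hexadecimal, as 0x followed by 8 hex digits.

0xA77E2ED3

3543039655 in 32-bit hexadecimal is 0xD32E7EA7.
Stored little-endian, the bytes at ascending addresses are A7 7E 2E D3.
Read back as big-endian, the last byte is least significant, giving 0xA77E2ED3.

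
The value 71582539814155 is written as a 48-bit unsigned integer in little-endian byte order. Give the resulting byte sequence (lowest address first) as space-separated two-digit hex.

71582539814155 in hexadecimal, padded to 48 bits, is 0x411A9BDB950B.
Split into bytes (most-significant first): 41 1A 9B DB 95 0B.
Little-endian stores the least-significant byte at the lowest address.
So at ascending addresses the bytes are 0B 95 DB 9B 1A 41.

0B 95 DB 9B 1A 41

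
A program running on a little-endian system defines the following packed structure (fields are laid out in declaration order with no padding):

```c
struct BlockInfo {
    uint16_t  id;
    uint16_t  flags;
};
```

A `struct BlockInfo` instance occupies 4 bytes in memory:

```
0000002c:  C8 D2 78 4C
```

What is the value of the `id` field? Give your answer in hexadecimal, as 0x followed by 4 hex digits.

0xD2C8

`id` is the first field, at byte offset 0, occupying 2 bytes.
Bytes at offsets 0..1: C8 D2.
In little-endian order the low byte comes first in memory.
Reassemble most-significant byte first: D2 C8 → 0xD2C8.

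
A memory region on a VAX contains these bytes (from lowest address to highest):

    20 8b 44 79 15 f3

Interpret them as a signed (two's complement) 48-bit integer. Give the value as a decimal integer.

In little-endian order the low byte comes first in memory.
Reassemble most-significant byte first: F3 15 79 44 8B 20 → 0xF31579448B20.
Top bit is set, so as a signed 48-bit value this is 0xF31579448B20 − 2^48 = -14201422312672.

-14201422312672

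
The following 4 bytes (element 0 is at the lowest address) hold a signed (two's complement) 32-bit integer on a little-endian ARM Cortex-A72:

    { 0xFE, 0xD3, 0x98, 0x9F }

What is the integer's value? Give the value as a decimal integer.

Little-endian stores the least-significant byte at the lowest address.
Reassemble most-significant byte first: 9F 98 D3 FE → 0x9F98D3FE.
Top bit is set, so as a signed 32-bit value this is 0x9F98D3FE − 2^32 = -1617374210.

-1617374210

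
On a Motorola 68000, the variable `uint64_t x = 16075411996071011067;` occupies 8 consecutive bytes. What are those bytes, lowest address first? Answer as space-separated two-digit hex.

16075411996071011067 in hexadecimal, padded to 64 bits, is 0xDF17560A0BDDA2FB.
Split into bytes (most-significant first): DF 17 56 0A 0B DD A2 FB.
Big-endian stores the most-significant byte at the lowest address.
So the memory order matches the most-significant-first order: DF 17 56 0A 0B DD A2 FB.

DF 17 56 0A 0B DD A2 FB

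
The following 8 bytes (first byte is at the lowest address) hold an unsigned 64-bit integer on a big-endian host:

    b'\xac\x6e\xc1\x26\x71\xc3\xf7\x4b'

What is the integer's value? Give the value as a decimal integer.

Big-endian stores the most-significant byte at the lowest address.
The bytes are already most-significant first: 0xAC6EC12671C3F74B.
0xAC6EC12671C3F74B = 12425080792823363403.

12425080792823363403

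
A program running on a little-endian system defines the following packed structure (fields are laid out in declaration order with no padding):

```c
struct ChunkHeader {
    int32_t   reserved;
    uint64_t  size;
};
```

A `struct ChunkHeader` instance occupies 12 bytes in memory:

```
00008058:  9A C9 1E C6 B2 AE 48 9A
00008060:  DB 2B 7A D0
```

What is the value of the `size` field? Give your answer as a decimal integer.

15022367729233997490

`size` follows `reserved` (4 bytes), so it starts at byte offset 4 and occupies 8 bytes.
Bytes at offsets 4..11: B2 AE 48 9A DB 2B 7A D0.
In little-endian order the low byte comes first in memory.
Reassemble most-significant byte first: D0 7A 2B DB 9A 48 AE B2 → 0xD07A2BDB9A48AEB2.
0xD07A2BDB9A48AEB2 = 15022367729233997490.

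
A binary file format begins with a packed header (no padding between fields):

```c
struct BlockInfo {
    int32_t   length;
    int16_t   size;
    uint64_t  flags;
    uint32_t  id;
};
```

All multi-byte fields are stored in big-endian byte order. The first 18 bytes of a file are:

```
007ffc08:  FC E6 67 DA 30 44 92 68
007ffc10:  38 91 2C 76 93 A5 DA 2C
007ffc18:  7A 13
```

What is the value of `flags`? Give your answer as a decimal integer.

`flags` follows `length` (4 B), `size` (2 B), so it starts at offset 4 + 2 = 6 and occupies 8 bytes.
Bytes at offsets 6..13: 92 68 38 91 2C 76 93 A5.
Big-endian stores the most-significant byte at the lowest address.
The bytes are already most-significant first: 0x926838912C7693A5.
0x926838912C7693A5 = 10549744323282768805.

10549744323282768805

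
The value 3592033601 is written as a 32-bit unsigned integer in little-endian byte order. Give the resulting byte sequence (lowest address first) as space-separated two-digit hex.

41 15 1A D6

3592033601 in hexadecimal, padded to 32 bits, is 0xD61A1541.
Split into bytes (most-significant first): D6 1A 15 41.
Little-endian: lowest address holds the least-significant byte.
So at ascending addresses the bytes are 41 15 1A D6.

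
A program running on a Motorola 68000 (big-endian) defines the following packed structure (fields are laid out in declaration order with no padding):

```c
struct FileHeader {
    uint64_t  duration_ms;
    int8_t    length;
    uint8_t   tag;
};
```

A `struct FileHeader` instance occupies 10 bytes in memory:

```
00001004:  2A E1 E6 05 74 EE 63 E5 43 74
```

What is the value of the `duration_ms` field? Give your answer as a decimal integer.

3090003730463876069

`duration_ms` is the first field, at byte offset 0, occupying 8 bytes.
Bytes at offsets 0..7: 2A E1 E6 05 74 EE 63 E5.
In big-endian order the high byte comes first in memory.
The bytes are already most-significant first: 0x2AE1E60574EE63E5.
0x2AE1E60574EE63E5 = 3090003730463876069.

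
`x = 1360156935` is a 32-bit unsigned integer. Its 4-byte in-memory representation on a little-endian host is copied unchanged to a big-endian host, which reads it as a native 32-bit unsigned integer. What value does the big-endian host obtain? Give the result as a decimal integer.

123277905

1360156935 in 32-bit hexadecimal is 0x51125907.
Stored little-endian, the bytes at ascending addresses are 07 59 12 51.
Read back as big-endian, the last byte is least significant, giving 0x07591251.
0x07591251 = 123277905.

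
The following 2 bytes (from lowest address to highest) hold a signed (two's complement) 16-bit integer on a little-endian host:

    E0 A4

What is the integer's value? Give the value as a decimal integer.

-23328

Little-endian stores the least-significant byte at the lowest address.
Reassemble most-significant byte first: A4 E0 → 0xA4E0.
Top bit is set, so as a signed 16-bit value this is 0xA4E0 − 2^16 = -23328.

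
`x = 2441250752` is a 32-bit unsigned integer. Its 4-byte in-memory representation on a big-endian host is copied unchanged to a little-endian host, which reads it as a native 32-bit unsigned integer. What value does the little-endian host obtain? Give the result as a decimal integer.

2441250752 in 32-bit hexadecimal is 0x918287C0.
Stored big-endian, the bytes at ascending addresses are 91 82 87 C0.
Read back as little-endian, the first byte is least significant, giving 0xC0878291.
0xC0878291 = 3230106257.

3230106257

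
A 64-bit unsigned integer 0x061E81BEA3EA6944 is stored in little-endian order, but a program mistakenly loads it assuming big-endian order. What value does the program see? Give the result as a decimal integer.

4929729256130420230

Stored little-endian, the bytes at ascending addresses are 44 69 EA A3 BE 81 1E 06.
Read back as big-endian, the last byte is least significant, giving 0x4469EAA3BE811E06.
0x4469EAA3BE811E06 = 4929729256130420230.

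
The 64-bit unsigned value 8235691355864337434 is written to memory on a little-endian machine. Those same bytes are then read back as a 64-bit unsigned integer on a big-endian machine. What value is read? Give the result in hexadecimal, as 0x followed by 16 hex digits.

0x1A8C0C52A70D4B72

8235691355864337434 in 64-bit hexadecimal is 0x724B0DA7520C8C1A.
Stored little-endian, the bytes at ascending addresses are 1A 8C 0C 52 A7 0D 4B 72.
Read back as big-endian, the last byte is least significant, giving 0x1A8C0C52A70D4B72.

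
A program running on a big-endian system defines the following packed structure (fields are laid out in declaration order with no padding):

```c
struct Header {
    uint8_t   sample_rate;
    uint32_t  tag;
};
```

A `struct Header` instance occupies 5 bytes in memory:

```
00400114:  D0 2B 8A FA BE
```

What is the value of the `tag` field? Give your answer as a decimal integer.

`tag` follows `sample_rate` (1 byte), so it starts at byte offset 1 and occupies 4 bytes.
Bytes at offsets 1..4: 2B 8A FA BE.
Big-endian stores the most-significant byte at the lowest address.
The bytes are already most-significant first: 0x2B8AFABE.
0x2B8AFABE = 730528446.

730528446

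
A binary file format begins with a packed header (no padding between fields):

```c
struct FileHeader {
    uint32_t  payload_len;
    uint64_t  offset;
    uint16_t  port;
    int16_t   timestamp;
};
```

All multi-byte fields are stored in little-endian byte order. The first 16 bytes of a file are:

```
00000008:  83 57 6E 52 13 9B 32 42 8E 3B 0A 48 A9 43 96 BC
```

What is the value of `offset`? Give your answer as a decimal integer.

5191027002679925523

`offset` follows `payload_len` (4 bytes), so it starts at byte offset 4 and occupies 8 bytes.
Bytes at offsets 4..11: 13 9B 32 42 8E 3B 0A 48.
Little-endian stores the least-significant byte at the lowest address.
Reassemble most-significant byte first: 48 0A 3B 8E 42 32 9B 13 → 0x480A3B8E42329B13.
0x480A3B8E42329B13 = 5191027002679925523.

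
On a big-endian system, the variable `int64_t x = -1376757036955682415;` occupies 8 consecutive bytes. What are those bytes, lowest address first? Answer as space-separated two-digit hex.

EC E4 C6 C4 EE 3C B9 91

Two's complement of -1376757036955682415 in 64 bits: 1376757036955682415 = 0x131B393B11C3466F; invert → 0xECE4C6C4EE3CB990; add 1 → 0xECE4C6C4EE3CB991.
Split into bytes (most-significant first): EC E4 C6 C4 EE 3C B9 91.
Big-endian: lowest address holds the most-significant byte.
So the memory order matches the most-significant-first order: EC E4 C6 C4 EE 3C B9 91.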